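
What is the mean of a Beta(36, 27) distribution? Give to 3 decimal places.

0.571

The Beta mean is α/(α+β) = 36/(36+27) = 0.571.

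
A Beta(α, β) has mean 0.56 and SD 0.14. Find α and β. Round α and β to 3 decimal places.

σ² = 0.14² = 0.0196.
With s = α+β, Var = μ(1−μ)/(s+1), so s+1 = (0.56×0.44)/0.0196 = 12.5714 and s = 11.5714.
α = μs = 6.480, β = (1−μ)s = 5.091.

α = 6.480, β = 5.091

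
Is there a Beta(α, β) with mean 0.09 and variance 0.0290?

Yes

The Beta variance bound is σ² < μ(1−μ).
Here μ(1−μ) = 0.09×0.91 = 0.0819, and 0.0290 < 0.0819.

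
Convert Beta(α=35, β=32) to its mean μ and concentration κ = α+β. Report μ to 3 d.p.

μ = 0.522, κ = 67

κ = α+β = 35+32 = 67; μ = α/κ = 35/67 = 0.522.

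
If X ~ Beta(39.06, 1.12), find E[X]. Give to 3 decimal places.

0.972

The Beta mean is α/(α+β) = 39.06/(39.06+1.12) = 0.972.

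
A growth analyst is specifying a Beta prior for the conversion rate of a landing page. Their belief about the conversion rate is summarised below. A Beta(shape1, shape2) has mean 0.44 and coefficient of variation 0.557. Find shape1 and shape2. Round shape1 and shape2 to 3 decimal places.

shape1 = 1.365, shape2 = 1.737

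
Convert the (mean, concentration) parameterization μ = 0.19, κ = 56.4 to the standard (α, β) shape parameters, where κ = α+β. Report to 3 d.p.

α = μκ = 0.19×56.4 = 10.716 and β = (1−μ)κ = 0.81×56.4 = 45.684.

α = 10.716, β = 45.684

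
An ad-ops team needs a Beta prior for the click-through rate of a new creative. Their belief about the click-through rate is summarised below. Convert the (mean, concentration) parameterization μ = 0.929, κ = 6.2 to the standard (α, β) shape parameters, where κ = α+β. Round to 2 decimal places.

α = μκ = 0.929×6.2 = 5.76 and β = (1−μ)κ = 0.071×6.2 = 0.44.

α = 5.76, β = 0.44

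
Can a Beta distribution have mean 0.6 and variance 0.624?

A Beta with mean μ has variance μ(1−μ)/(α+β+1) < μ(1−μ).
Here μ(1−μ) = 0.6×0.4 = 0.24, and 0.624 ≥ 0.24.

No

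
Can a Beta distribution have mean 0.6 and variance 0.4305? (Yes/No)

A Beta with mean μ has variance μ(1−μ)/(α+β+1) < μ(1−μ).
Here μ(1−μ) = 0.6×0.4 = 0.24, and 0.4305 ≥ 0.24.

No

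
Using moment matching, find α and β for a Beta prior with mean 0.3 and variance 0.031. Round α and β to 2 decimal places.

α = 1.73, β = 4.04

Let s = α+β. The Beta variance is μ(1−μ)/(s+1).
So s+1 = μ(1−μ)/σ² = (0.3×0.7)/0.031 = 0.21/0.031 = 6.7742, giving s = 5.7742.
Then α = μs = 0.3×5.7742 = 1.73 and β = (1−μ)s = 0.7×5.7742 = 4.04.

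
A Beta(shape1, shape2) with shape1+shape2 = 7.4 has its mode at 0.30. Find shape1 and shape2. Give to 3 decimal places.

shape1 = 2.620, shape2 = 4.780

Since the density peak of Beta(shape1,shape2) is at (shape1−1)/(shape1+shape2−2),
shape1 = 1 + 0.30(7.4−2) = 2.620 and shape2 = 7.4 − 2.620 = 4.780.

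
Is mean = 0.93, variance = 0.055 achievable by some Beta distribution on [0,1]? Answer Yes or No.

Yes

For any Beta, Var(X) < E[X]·(1−E[X]).
Here μ(1−μ) = 0.93×0.07 = 0.0651, and 0.055 < 0.0651.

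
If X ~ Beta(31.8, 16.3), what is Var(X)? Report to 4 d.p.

0.0046

α+β = 48.1 and αβ = 518.34, so Var = αβ/[(α+β)²(α+β+1)] = 518.34/113598.251 = 0.0046.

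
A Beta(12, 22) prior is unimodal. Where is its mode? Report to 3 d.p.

0.344

The density x^(α−1)(1−x)^(β−1) is maximised at (α−1)/(α+β−2) = 11/32 = 0.344.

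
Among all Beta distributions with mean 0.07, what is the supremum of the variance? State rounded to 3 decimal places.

For fixed mean μ the Beta variance is μ(1−μ)/(α+β+1), increasing as α+β decreases.
Its least upper bound (not attained) is μ(1−μ) = 0.07·0.93 = 0.065.

0.065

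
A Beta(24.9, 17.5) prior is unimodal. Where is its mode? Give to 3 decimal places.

0.592

The density x^(α−1)(1−x)^(β−1) is maximised at (α−1)/(α+β−2) = 23.9/40.4 = 0.592.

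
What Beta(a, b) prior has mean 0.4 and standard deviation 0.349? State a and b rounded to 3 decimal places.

a = 0.388, b = 0.582

σ² = 0.349² = 0.121801.
With s = a+b, Var = μ(1−μ)/(s+1), so s+1 = (0.4×0.6)/0.121801 = 1.9704 and s = 0.9704.
a = μs = 0.388, b = (1−μ)s = 0.582.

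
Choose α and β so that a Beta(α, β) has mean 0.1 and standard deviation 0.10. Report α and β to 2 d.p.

α = 0.80, β = 7.20

Variance = 0.10² = 0.0100. The moment-matching identity α+β = μ(1−μ)/Var − 1 gives
α+β = 0.09/0.0100 − 1 = 8.0000, so α = μ·8.0000 = 0.80 and β = (1−μ)·8.0000 = 7.20.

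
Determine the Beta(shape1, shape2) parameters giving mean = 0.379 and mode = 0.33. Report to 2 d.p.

shape1 = 2.63, shape2 = 4.31

Let s = shape1+shape2. Mean gives shape1 = μs = 0.379s; mode gives (shape1−1)/(s−2) = 0.33.
Substituting: 0.379s − 1 = 0.33(s−2) = 0.33s − 0.66, so 0.049s = 0.34 and s = 6.9388.
Then shape1 = 0.379×6.9388 = 2.63 and shape2 = s−shape1 = 4.31.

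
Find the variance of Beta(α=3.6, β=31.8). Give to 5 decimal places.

Var = αβ/[(α+β)²(α+β+1)] = (3.6×31.8)/(35.4²×36.4) = 114.48/45615.024 = 0.00251.

0.00251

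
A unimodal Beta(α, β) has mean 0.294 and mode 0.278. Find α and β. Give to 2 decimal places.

α = 8.16, β = 19.59

With s = α+β: μ = α/s and mode = (α−1)/(s−2). Eliminating α = μs,
μs − 1 = m(s−2) ⇒ s(μ−m) = 1−2m ⇒ s = 0.444/0.016 = 27.7500.
So α = μs = 8.16, β = (1−μ)s = 19.59.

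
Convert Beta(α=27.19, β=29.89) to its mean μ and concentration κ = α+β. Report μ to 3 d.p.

κ = α+β = 27.19+29.89 = 57.08; μ = α/κ = 27.19/57.08 = 0.476.

μ = 0.476, κ = 57.08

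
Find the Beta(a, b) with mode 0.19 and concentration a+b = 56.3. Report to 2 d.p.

a = 11.32, b = 44.98

Mode = (a−1)/(κ−2) with κ = a+b, so a−1 = 0.19·54.3 = 10.32.
a = 11.32; b = κ − a = 44.98.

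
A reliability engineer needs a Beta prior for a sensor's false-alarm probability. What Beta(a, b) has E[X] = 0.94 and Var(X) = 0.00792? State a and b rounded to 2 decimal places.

a = 5.75, b = 0.37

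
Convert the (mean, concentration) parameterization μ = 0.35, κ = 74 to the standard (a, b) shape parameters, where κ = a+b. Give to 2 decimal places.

a = 25.90, b = 48.10

a = μκ = 0.35×74 = 25.90 and b = (1−μ)κ = 0.65×74 = 48.10.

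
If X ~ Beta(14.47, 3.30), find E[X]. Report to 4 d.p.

0.8143

The Beta mean is α/(α+β) = 14.47/(14.47+3.30) = 0.8143.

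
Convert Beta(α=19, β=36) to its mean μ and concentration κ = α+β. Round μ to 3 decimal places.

κ = α+β = 19+36 = 55; μ = α/κ = 19/55 = 0.345.

μ = 0.345, κ = 55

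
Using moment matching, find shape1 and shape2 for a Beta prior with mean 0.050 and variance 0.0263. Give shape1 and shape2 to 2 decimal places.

Let s = shape1+shape2. The Beta variance is μ(1−μ)/(s+1).
So s+1 = μ(1−μ)/σ² = (0.050×0.950)/0.0263 = 0.047500/0.0263 = 1.8061, giving s = 0.8061.
Then shape1 = μs = 0.050×0.8061 = 0.04 and shape2 = (1−μ)s = 0.950×0.8061 = 0.77.

shape1 = 0.04, shape2 = 0.77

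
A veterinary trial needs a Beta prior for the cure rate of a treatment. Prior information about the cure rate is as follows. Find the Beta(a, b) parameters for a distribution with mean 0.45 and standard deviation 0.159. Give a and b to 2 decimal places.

First σ² = 0.025281. Setting a = μn, b = (1−μ)n with n = a+b,
μ(1−μ)/(n+1) = 0.025281 ⇒ n+1 = 0.2475/0.025281 = 9.7900 ⇒ n = 8.7900.
Hence a = 0.45×8.7900 = 3.96, b = 0.55×8.7900 = 4.83.

a = 3.96, b = 4.83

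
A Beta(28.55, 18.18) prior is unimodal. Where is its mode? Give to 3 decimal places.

The density x^(α−1)(1−x)^(β−1) is maximised at (α−1)/(α+β−2) = 27.55/44.73 = 0.616.

0.616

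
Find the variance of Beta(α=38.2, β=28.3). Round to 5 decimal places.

μ = 38.2/66.5 = 0.574436; Var = μ(1−μ)/(α+β+1) = 0.2444593/67.5 = 0.00362.

0.00362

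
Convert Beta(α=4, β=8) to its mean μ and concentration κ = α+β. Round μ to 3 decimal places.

μ = 0.333, κ = 12

κ = α+β = 4+8 = 12; μ = α/κ = 4/12 = 0.333.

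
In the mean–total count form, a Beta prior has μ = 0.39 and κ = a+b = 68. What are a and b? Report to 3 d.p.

Split κ in proportion μ : (1−μ): a = 0.39·68 = 26.520, b = 68 − 26.520 = 41.480.

a = 26.520, b = 41.480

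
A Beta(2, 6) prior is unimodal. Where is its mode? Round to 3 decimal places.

0.167

The density x^(α−1)(1−x)^(β−1) is maximised at (α−1)/(α+β−2) = 1/6 = 0.167.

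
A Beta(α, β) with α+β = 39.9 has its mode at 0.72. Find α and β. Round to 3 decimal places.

Mode = (α−1)/(κ−2) with κ = α+β, so α−1 = 0.72·37.9 = 27.288.
α = 28.288; β = κ − α = 11.612.

α = 28.288, β = 11.612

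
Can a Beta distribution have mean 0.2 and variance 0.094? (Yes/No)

A Beta with mean μ has variance μ(1−μ)/(α+β+1) < μ(1−μ).
Here μ(1−μ) = 0.2×0.8 = 0.16, and 0.094 < 0.16.

Yes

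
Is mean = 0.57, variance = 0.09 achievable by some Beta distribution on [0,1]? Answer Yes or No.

Yes

A Beta with mean μ has variance μ(1−μ)/(α+β+1) < μ(1−μ).
Here μ(1−μ) = 0.57×0.43 = 0.2451, and 0.09 < 0.2451.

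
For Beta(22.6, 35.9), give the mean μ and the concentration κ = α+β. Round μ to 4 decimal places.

κ = α+β = 22.6+35.9 = 58.5; μ = α/κ = 22.6/58.5 = 0.3863.

μ = 0.3863, κ = 58.5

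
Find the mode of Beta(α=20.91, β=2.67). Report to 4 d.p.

0.9226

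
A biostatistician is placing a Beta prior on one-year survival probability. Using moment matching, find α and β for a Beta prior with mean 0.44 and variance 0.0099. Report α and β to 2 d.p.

α = 10.51, β = 13.38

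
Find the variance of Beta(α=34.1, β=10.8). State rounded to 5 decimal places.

0.00398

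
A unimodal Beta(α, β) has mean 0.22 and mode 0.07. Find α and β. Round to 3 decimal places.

α = 1.261, β = 4.472

With s = α+β: μ = α/s and mode = (α−1)/(s−2). Eliminating α = μs,
μs − 1 = m(s−2) ⇒ s(μ−m) = 1−2m ⇒ s = 0.86/0.15 = 5.7333.
So α = μs = 1.261, β = (1−μ)s = 4.472.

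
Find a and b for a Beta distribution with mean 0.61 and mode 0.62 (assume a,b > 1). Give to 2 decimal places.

a = 14.64, b = 9.36

With s = a+b: μ = a/s and mode = (a−1)/(s−2). Eliminating a = μs,
μs − 1 = m(s−2) ⇒ s(μ−m) = 1−2m ⇒ s = -0.24/-0.01 = 24.0000.
So a = μs = 14.64, b = (1−μ)s = 9.36.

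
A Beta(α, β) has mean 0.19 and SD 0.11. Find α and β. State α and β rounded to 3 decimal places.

α = 2.227, β = 9.492

First σ² = 0.0121. Setting α = μn, β = (1−μ)n with n = α+β,
μ(1−μ)/(n+1) = 0.0121 ⇒ n+1 = 0.1539/0.0121 = 12.7190 ⇒ n = 11.7190.
Hence α = 0.19×11.7190 = 2.227, β = 0.81×11.7190 = 9.492.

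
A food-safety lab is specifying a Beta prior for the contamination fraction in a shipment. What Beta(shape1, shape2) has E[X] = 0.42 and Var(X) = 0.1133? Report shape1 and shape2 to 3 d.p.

Write ν = shape1+shape2; then shape1 = μν and Var = μ(1−μ)/(ν+1).
ν = μ(1−μ)/Var − 1 = 0.2436/0.1133 − 1 = 1.1500.
shape1 = 0.42·1.1500 = 0.483, shape2 = 0.58·1.1500 = 0.667.

shape1 = 0.483, shape2 = 0.667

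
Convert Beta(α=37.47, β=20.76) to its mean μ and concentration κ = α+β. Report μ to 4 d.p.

κ = α+β = 37.47+20.76 = 58.23; μ = α/κ = 37.47/58.23 = 0.6435.

μ = 0.6435, κ = 58.23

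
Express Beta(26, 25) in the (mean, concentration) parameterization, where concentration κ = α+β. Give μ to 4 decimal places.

μ = 0.5098, κ = 51

κ = α+β = 26+25 = 51; μ = α/κ = 26/51 = 0.5098.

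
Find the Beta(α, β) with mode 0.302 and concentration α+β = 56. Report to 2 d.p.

α = 17.31, β = 38.69

Mode = (α−1)/(κ−2) with κ = α+β, so α−1 = 0.302·54 = 16.31.
α = 17.31; β = κ − α = 38.69.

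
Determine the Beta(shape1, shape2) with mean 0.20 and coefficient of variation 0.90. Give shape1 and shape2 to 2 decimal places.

shape1 = 0.79, shape2 = 3.15

σ = CV·μ = 0.90×0.20 = 0.18000, so σ² = 0.032400.
s+1 = μ(1−μ)/σ² = 0.1600/0.032400 = 4.9383, so s = shape1+shape2 = 3.9383.
shape1 = μs = 0.79, shape2 = (1−μ)s = 3.15.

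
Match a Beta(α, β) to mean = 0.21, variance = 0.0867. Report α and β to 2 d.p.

α = 0.19, β = 0.72

By moment matching, α+β = μ(1−μ)/σ² − 1 = (0.21·0.79)/0.0867 − 1 = 1.9135 − 1 = 0.9135.
Since α/(α+β) = μ, α = 0.21·0.9135 = 0.19 and β = 0.79·0.9135 = 0.72.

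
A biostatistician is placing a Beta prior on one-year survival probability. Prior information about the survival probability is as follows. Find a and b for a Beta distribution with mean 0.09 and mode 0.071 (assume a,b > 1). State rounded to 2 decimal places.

Let s = a+b. Mean gives a = μs = 0.09s; mode gives (a−1)/(s−2) = 0.071.
Substituting: 0.09s − 1 = 0.071(s−2) = 0.071s − 0.142, so 0.019s = 0.858 and s = 45.1579.
Then a = 0.09×45.1579 = 4.06 and b = s−a = 41.09.

a = 4.06, b = 41.09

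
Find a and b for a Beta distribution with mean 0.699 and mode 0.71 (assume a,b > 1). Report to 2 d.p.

Let s = a+b. Mean gives a = μs = 0.699s; mode gives (a−1)/(s−2) = 0.71.
Substituting: 0.699s − 1 = 0.71(s−2) = 0.71s − 1.42, so -0.011s = -0.42 and s = 38.1818.
Then a = 0.699×38.1818 = 26.69 and b = s−a = 11.49.

a = 26.69, b = 11.49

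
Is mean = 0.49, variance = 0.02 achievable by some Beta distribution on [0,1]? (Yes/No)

Yes

A Beta with mean μ has variance μ(1−μ)/(α+β+1) < μ(1−μ).
Here μ(1−μ) = 0.49×0.51 = 0.2499, and 0.02 < 0.2499.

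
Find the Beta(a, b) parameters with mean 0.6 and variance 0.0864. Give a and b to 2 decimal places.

a = 1.07, b = 0.71

Let s = a+b. The Beta variance is μ(1−μ)/(s+1).
So s+1 = μ(1−μ)/σ² = (0.6×0.4)/0.0864 = 0.24/0.0864 = 2.7778, giving s = 1.7778.
Then a = μs = 0.6×1.7778 = 1.07 and b = (1−μ)s = 0.4×1.7778 = 0.71.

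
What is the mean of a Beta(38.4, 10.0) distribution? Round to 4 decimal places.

The Beta mean is α/(α+β) = 38.4/(38.4+10.0) = 0.7934.

0.7934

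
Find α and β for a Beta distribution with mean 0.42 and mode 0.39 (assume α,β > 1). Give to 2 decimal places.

α = 3.08, β = 4.25

Let s = α+β. Mean gives α = μs = 0.42s; mode gives (α−1)/(s−2) = 0.39.
Substituting: 0.42s − 1 = 0.39(s−2) = 0.39s − 0.78, so 0.03s = 0.22 and s = 7.3333.
Then α = 0.42×7.3333 = 3.08 and β = s−α = 4.25.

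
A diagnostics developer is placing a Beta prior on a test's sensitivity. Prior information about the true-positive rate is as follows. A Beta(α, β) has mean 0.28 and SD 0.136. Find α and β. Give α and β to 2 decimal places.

α = 2.77, β = 7.13

First σ² = 0.018496. Setting α = μn, β = (1−μ)n with n = α+β,
μ(1−μ)/(n+1) = 0.018496 ⇒ n+1 = 0.2016/0.018496 = 10.8997 ⇒ n = 9.8997.
Hence α = 0.28×9.8997 = 2.77, β = 0.72×9.8997 = 7.13.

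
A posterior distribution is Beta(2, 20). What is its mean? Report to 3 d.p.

The Beta mean is α/(α+β) = 2/(2+20) = 0.091.

0.091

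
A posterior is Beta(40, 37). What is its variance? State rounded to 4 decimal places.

α+β = 77 and αβ = 1480, so Var = αβ/[(α+β)²(α+β+1)] = 1480/462462 = 0.0032.

0.0032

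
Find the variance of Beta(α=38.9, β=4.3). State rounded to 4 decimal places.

α+β = 43.2 and αβ = 167.27, so Var = αβ/[(α+β)²(α+β+1)] = 167.27/82487.808 = 0.0020.

0.0020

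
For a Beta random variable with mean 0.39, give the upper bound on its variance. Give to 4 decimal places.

0.2379

Var = μ(1−μ)/(α+β+1), which approaches μ(1−μ) as α+β → 0.
So the supremum is μ(1−μ) = 0.39×0.61 = 0.2379.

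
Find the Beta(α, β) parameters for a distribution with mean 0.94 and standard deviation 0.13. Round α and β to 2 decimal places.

α = 2.20, β = 0.14

First σ² = 0.0169. Setting α = μn, β = (1−μ)n with n = α+β,
μ(1−μ)/(n+1) = 0.0169 ⇒ n+1 = 0.0564/0.0169 = 3.3373 ⇒ n = 2.3373.
Hence α = 0.94×2.3373 = 2.20, β = 0.06×2.3373 = 0.14.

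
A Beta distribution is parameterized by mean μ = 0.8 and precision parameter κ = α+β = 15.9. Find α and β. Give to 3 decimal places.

α = 12.720, β = 3.180

Split κ in proportion μ : (1−μ): α = 0.8·15.9 = 12.720, β = 15.9 − 12.720 = 3.180.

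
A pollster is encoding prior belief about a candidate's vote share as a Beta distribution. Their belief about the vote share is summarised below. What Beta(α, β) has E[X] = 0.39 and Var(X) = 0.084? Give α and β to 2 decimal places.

α = 0.71, β = 1.12

Let s = α+β. The Beta variance is μ(1−μ)/(s+1).
So s+1 = μ(1−μ)/σ² = (0.39×0.61)/0.084 = 0.2379/0.084 = 2.8321, giving s = 1.8321.
Then α = μs = 0.39×1.8321 = 0.71 and β = (1−μ)s = 0.61×1.8321 = 1.12.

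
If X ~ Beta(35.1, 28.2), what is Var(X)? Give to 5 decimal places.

α+β = 63.3 and αβ = 989.82, so Var = αβ/[(α+β)²(α+β+1)] = 989.82/257643.027 = 0.00384.

0.00384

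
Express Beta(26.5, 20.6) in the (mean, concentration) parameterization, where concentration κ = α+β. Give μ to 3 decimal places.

μ = 0.563, κ = 47.1

κ = α+β = 26.5+20.6 = 47.1; μ = α/κ = 26.5/47.1 = 0.563.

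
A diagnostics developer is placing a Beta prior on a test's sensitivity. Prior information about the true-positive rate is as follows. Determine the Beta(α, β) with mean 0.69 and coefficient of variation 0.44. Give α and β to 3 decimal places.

Var = (CV·μ)² = (0.44×0.69)² = 0.092173.
α+β = μ(1−μ)/Var − 1 = 0.2139/0.092173 − 1 = 1.3206.
Thus α = 0.69·1.3206 = 0.911 and β = 0.31·1.3206 = 0.409.

α = 0.911, β = 0.409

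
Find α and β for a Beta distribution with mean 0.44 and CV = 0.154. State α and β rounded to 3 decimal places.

Var = (CV·μ)² = (0.154×0.44)² = 0.004591.
α+β = μ(1−μ)/Var − 1 = 0.2464/0.004591 − 1 = 52.6653.
Thus α = 0.44·52.6653 = 23.173 and β = 0.56·52.6653 = 29.493.

α = 23.173, β = 29.493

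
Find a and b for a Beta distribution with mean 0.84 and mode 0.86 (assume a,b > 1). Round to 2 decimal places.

Let s = a+b. Mean gives a = μs = 0.84s; mode gives (a−1)/(s−2) = 0.86.
Substituting: 0.84s − 1 = 0.86(s−2) = 0.86s − 1.72, so -0.02s = -0.72 and s = 36.0000.
Then a = 0.84×36.0000 = 30.24 and b = s−a = 5.76.

a = 30.24, b = 5.76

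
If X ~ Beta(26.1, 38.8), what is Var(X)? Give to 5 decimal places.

μ = 26.1/64.9 = 0.402157; Var = μ(1−μ)/(α+β+1) = 0.2404268/65.9 = 0.00365.

0.00365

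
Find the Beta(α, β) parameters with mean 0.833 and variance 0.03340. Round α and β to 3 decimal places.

α = 2.636, β = 0.529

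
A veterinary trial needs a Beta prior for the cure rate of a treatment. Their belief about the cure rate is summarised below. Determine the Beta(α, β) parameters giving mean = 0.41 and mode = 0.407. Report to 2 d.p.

α = 25.42, β = 36.58

With s = α+β: μ = α/s and mode = (α−1)/(s−2). Eliminating α = μs,
μs − 1 = m(s−2) ⇒ s(μ−m) = 1−2m ⇒ s = 0.186/0.003 = 62.0000.
So α = μs = 25.42, β = (1−μ)s = 36.58.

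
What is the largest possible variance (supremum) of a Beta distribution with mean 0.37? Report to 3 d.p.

For fixed mean μ the Beta variance is μ(1−μ)/(α+β+1), increasing as α+β decreases.
Its least upper bound (not attained) is μ(1−μ) = 0.37·0.63 = 0.233.

0.233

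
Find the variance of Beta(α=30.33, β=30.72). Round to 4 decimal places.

0.0040

μ = 30.33/61.05 = 0.496806; Var = μ(1−μ)/(α+β+1) = 0.2499898/62.05 = 0.0040.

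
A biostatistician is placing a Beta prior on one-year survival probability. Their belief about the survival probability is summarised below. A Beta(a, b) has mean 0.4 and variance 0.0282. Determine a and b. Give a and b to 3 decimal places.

Let s = a+b. The Beta variance is μ(1−μ)/(s+1).
So s+1 = μ(1−μ)/σ² = (0.4×0.6)/0.0282 = 0.24/0.0282 = 8.5106, giving s = 7.5106.
Then a = μs = 0.4×7.5106 = 3.004 and b = (1−μ)s = 0.6×7.5106 = 4.506.

a = 3.004, b = 4.506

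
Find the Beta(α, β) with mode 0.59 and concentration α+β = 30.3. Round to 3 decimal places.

α = 17.697, β = 12.603

Mode = (α−1)/(κ−2) with κ = α+β, so α−1 = 0.59·28.3 = 16.697.
α = 17.697; β = κ − α = 12.603.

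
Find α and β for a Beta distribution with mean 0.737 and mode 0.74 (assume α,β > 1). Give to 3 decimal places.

α = 117.920, β = 42.080

Let s = α+β. Mean gives α = μs = 0.737s; mode gives (α−1)/(s−2) = 0.74.
Substituting: 0.737s − 1 = 0.74(s−2) = 0.74s − 1.48, so -0.003s = -0.48 and s = 160.0000.
Then α = 0.737×160.0000 = 117.920 and β = s−α = 42.080.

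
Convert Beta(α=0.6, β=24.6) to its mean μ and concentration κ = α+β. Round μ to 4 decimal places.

μ = 0.0238, κ = 25.2

κ = α+β = 0.6+24.6 = 25.2; μ = α/κ = 0.6/25.2 = 0.0238.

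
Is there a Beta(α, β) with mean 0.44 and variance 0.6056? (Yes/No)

No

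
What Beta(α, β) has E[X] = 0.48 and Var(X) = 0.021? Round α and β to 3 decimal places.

α = 5.225, β = 5.661

Write ν = α+β; then α = μν and Var = μ(1−μ)/(ν+1).
ν = μ(1−μ)/Var − 1 = 0.2496/0.021 − 1 = 10.8857.
α = 0.48·10.8857 = 5.225, β = 0.52·10.8857 = 5.661.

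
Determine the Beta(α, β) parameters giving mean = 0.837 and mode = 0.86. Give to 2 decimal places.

α = 26.20, β = 5.10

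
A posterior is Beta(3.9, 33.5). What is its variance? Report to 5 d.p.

0.00243

μ = 3.9/37.4 = 0.104278; Var = μ(1−μ)/(α+β+1) = 0.0934042/38.4 = 0.00243.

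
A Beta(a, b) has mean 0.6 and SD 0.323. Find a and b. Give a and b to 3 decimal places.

σ² = 0.323² = 0.104329.
With s = a+b, Var = μ(1−μ)/(s+1), so s+1 = (0.6×0.4)/0.104329 = 2.3004 and s = 1.3004.
a = μs = 0.780, b = (1−μ)s = 0.520.

a = 0.780, b = 0.520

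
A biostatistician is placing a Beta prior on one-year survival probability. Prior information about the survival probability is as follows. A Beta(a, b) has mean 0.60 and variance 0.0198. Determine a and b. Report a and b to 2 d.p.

a = 6.67, b = 4.45

Write ν = a+b; then a = μν and Var = μ(1−μ)/(ν+1).
ν = μ(1−μ)/Var − 1 = 0.2400/0.0198 − 1 = 11.1212.
a = 0.60·11.1212 = 6.67, b = 0.40·11.1212 = 4.45.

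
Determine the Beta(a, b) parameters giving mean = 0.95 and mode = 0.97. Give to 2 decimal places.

a = 44.65, b = 2.35

Let s = a+b. Mean gives a = μs = 0.95s; mode gives (a−1)/(s−2) = 0.97.
Substituting: 0.95s − 1 = 0.97(s−2) = 0.97s − 1.94, so -0.02s = -0.94 and s = 47.0000.
Then a = 0.95×47.0000 = 44.65 and b = s−a = 2.35.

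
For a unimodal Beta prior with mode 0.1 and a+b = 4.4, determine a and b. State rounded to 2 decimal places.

a = 1.24, b = 3.16

Mode = (a−1)/(κ−2) with κ = a+b, so a−1 = 0.1·2.4 = 0.24.
a = 1.24; b = κ − a = 3.16.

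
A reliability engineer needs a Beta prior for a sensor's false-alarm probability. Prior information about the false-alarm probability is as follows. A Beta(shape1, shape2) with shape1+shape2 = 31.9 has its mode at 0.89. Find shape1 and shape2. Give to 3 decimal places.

shape1 = 27.611, shape2 = 4.289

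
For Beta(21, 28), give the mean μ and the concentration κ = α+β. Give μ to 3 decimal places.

μ = 0.429, κ = 49

κ = α+β = 21+28 = 49; μ = α/κ = 21/49 = 0.429.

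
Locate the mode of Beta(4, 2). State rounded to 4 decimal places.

0.7500

With α,β > 1, mode = (α−1)/(α+β−2) = 3/4 = 0.7500.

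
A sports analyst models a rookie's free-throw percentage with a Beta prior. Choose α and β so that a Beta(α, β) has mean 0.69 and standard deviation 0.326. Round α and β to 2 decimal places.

First σ² = 0.106276. Setting α = μn, β = (1−μ)n with n = α+β,
μ(1−μ)/(n+1) = 0.106276 ⇒ n+1 = 0.2139/0.106276 = 2.0127 ⇒ n = 1.0127.
Hence α = 0.69×1.0127 = 0.70, β = 0.31×1.0127 = 0.31.

α = 0.70, β = 0.31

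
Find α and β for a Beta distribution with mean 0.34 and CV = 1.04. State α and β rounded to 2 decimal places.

σ = CV·μ = 1.04×0.34 = 0.35360, so σ² = 0.125033.
s+1 = μ(1−μ)/σ² = 0.2244/0.125033 = 1.7947, so s = α+β = 0.7947.
α = μs = 0.27, β = (1−μ)s = 0.52.

α = 0.27, β = 0.52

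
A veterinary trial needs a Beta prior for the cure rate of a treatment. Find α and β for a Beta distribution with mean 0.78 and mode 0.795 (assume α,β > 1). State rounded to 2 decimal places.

α = 30.68, β = 8.65

With s = α+β: μ = α/s and mode = (α−1)/(s−2). Eliminating α = μs,
μs − 1 = m(s−2) ⇒ s(μ−m) = 1−2m ⇒ s = -0.590/-0.015 = 39.3333.
So α = μs = 30.68, β = (1−μ)s = 8.65.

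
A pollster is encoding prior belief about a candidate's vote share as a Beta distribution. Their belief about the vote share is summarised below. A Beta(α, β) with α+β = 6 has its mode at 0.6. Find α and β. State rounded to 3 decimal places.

α = 3.400, β = 2.600

Mode = (α−1)/(κ−2) with κ = α+β, so α−1 = 0.6·4 = 2.400.
α = 3.400; β = κ − α = 2.600.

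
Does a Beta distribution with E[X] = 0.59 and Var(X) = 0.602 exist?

No

The Beta variance bound is σ² < μ(1−μ).
Here μ(1−μ) = 0.59×0.41 = 0.2419, and 0.602 ≥ 0.2419.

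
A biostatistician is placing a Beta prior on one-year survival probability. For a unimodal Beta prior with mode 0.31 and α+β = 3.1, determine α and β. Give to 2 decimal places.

α = 1.34, β = 1.76

For α,β>1 the mode is (α−1)/(α+β−2), so α = mode·(κ−2)+1 = 0.31×1.1+1 = 1.34.
And β = (1−mode)·(κ−2)+1 = 0.69×1.1+1 = 1.76.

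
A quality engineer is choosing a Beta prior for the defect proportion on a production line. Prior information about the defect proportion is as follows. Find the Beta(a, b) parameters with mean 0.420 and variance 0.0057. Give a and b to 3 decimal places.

a = 17.529, b = 24.207

Let s = a+b. The Beta variance is μ(1−μ)/(s+1).
So s+1 = μ(1−μ)/σ² = (0.420×0.580)/0.0057 = 0.243600/0.0057 = 42.7368, giving s = 41.7368.
Then a = μs = 0.420×41.7368 = 17.529 and b = (1−μ)s = 0.580×41.7368 = 24.207.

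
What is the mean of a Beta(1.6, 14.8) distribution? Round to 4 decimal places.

E[X] = α/(α+β) = 1.6/16.4 = 0.0976.

0.0976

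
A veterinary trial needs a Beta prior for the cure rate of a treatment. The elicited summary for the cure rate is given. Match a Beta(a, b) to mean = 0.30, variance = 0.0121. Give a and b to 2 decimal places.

a = 4.91, b = 11.45

Let s = a+b. The Beta variance is μ(1−μ)/(s+1).
So s+1 = μ(1−μ)/σ² = (0.30×0.70)/0.0121 = 0.2100/0.0121 = 17.3554, giving s = 16.3554.
Then a = μs = 0.30×16.3554 = 4.91 and b = (1−μ)s = 0.70×16.3554 = 11.45.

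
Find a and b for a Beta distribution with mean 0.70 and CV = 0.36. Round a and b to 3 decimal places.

σ = CV·μ = 0.36×0.70 = 0.25200, so σ² = 0.063504.
s+1 = μ(1−μ)/σ² = 0.2100/0.063504 = 3.3069, so s = a+b = 2.3069.
a = μs = 1.615, b = (1−μ)s = 0.692.

a = 1.615, b = 0.692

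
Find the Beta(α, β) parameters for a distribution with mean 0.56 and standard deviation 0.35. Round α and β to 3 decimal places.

First σ² = 0.1225. Setting α = μn, β = (1−μ)n with n = α+β,
μ(1−μ)/(n+1) = 0.1225 ⇒ n+1 = 0.2464/0.1225 = 2.0114 ⇒ n = 1.0114.
Hence α = 0.56×1.0114 = 0.566, β = 0.44×1.0114 = 0.445.

α = 0.566, β = 0.445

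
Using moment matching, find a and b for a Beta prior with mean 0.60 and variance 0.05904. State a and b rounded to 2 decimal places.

Let s = a+b. The Beta variance is μ(1−μ)/(s+1).
So s+1 = μ(1−μ)/σ² = (0.60×0.40)/0.05904 = 0.2400/0.05904 = 4.0650, giving s = 3.0650.
Then a = μs = 0.60×3.0650 = 1.84 and b = (1−μ)s = 0.40×3.0650 = 1.23.

a = 1.84, b = 1.23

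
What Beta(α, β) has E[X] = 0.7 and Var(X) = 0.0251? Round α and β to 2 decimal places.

By moment matching, α+β = μ(1−μ)/σ² − 1 = (0.7·0.3)/0.0251 − 1 = 8.3665 − 1 = 7.3665.
Since α/(α+β) = μ, α = 0.7·7.3665 = 5.16 and β = 0.3·7.3665 = 2.21.

α = 5.16, β = 2.21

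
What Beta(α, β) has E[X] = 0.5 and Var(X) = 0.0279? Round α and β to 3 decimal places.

Let s = α+β. The Beta variance is μ(1−μ)/(s+1).
So s+1 = μ(1−μ)/σ² = (0.5×0.5)/0.0279 = 0.25/0.0279 = 8.9606, giving s = 7.9606.
Then α = μs = 0.5×7.9606 = 3.980 and β = (1−μ)s = 0.5×7.9606 = 3.980.

α = 3.980, β = 3.980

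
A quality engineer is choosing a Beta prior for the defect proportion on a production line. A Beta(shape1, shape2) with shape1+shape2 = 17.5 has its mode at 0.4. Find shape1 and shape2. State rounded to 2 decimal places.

Mode = (shape1−1)/(κ−2) with κ = shape1+shape2, so shape1−1 = 0.4·15.5 = 6.20.
shape1 = 7.20; shape2 = κ − shape1 = 10.30.

shape1 = 7.20, shape2 = 10.30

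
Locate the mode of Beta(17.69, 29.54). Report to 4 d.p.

0.3690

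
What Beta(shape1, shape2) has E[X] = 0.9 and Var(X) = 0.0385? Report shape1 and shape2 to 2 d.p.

shape1 = 1.20, shape2 = 0.13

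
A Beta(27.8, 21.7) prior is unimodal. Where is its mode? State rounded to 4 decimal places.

0.5642

The density x^(α−1)(1−x)^(β−1) is maximised at (α−1)/(α+β−2) = 26.8/47.5 = 0.5642.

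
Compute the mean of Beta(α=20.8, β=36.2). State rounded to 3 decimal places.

E[X] = α/(α+β) = 20.8/57.0 = 0.365.

0.365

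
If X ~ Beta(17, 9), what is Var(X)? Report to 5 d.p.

μ = 17/26 = 0.653846; Var = μ(1−μ)/(α+β+1) = 0.2263314/27 = 0.00838.

0.00838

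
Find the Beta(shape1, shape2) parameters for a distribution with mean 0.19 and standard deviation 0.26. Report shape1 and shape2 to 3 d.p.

shape1 = 0.243, shape2 = 1.034

Variance = 0.26² = 0.0676. The moment-matching identity shape1+shape2 = μ(1−μ)/Var − 1 gives
shape1+shape2 = 0.1539/0.0676 − 1 = 1.2766, so shape1 = μ·1.2766 = 0.243 and shape2 = (1−μ)·1.2766 = 1.034.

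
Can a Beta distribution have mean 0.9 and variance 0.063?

Yes

The Beta variance bound is σ² < μ(1−μ).
Here μ(1−μ) = 0.9×0.1 = 0.09, and 0.063 < 0.09.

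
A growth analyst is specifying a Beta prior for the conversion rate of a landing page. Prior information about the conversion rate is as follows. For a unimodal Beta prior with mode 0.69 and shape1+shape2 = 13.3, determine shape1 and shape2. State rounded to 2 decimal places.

shape1 = 8.80, shape2 = 4.50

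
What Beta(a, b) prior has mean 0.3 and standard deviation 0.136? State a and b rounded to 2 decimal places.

Variance = 0.136² = 0.018496. The moment-matching identity a+b = μ(1−μ)/Var − 1 gives
a+b = 0.21/0.018496 − 1 = 10.3538, so a = μ·10.3538 = 3.11 and b = (1−μ)·10.3538 = 7.25.

a = 3.11, b = 7.25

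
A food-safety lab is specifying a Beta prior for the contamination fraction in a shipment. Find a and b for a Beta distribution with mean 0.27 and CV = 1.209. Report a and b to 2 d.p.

σ = CV·μ = 1.209×0.27 = 0.32643, so σ² = 0.106557.
s+1 = μ(1−μ)/σ² = 0.1971/0.106557 = 1.8497, so s = a+b = 0.8497.
a = μs = 0.23, b = (1−μ)s = 0.62.

a = 0.23, b = 0.62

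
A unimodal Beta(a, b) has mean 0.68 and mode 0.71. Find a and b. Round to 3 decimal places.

With s = a+b: μ = a/s and mode = (a−1)/(s−2). Eliminating a = μs,
μs − 1 = m(s−2) ⇒ s(μ−m) = 1−2m ⇒ s = -0.42/-0.03 = 14.0000.
So a = μs = 9.520, b = (1−μ)s = 4.480.

a = 9.520, b = 4.480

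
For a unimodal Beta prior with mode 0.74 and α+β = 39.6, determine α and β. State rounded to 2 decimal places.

α = 28.82, β = 10.78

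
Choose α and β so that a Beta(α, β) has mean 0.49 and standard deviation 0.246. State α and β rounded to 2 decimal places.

σ² = 0.246² = 0.060516.
With s = α+β, Var = μ(1−μ)/(s+1), so s+1 = (0.49×0.51)/0.060516 = 4.1295 and s = 3.1295.
α = μs = 1.53, β = (1−μ)s = 1.60.

α = 1.53, β = 1.60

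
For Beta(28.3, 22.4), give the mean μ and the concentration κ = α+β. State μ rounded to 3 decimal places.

κ = α+β = 28.3+22.4 = 50.7; μ = α/κ = 28.3/50.7 = 0.558.

μ = 0.558, κ = 50.7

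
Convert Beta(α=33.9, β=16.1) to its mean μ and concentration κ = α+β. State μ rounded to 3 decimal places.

κ = α+β = 33.9+16.1 = 50.0; μ = α/κ = 33.9/50.0 = 0.678.

μ = 0.678, κ = 50.0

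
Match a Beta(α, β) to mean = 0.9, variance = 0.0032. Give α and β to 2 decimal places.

Let s = α+β. The Beta variance is μ(1−μ)/(s+1).
So s+1 = μ(1−μ)/σ² = (0.9×0.1)/0.0032 = 0.09/0.0032 = 28.1250, giving s = 27.1250.
Then α = μs = 0.9×27.1250 = 24.41 and β = (1−μ)s = 0.1×27.1250 = 2.71.

α = 24.41, β = 2.71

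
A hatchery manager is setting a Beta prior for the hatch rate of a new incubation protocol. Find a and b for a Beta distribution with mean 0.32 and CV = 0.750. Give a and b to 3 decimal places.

a = 0.889, b = 1.889

Var = (CV·μ)² = (0.750×0.32)² = 0.057600.
a+b = μ(1−μ)/Var − 1 = 0.2176/0.057600 − 1 = 2.7778.
Thus a = 0.32·2.7778 = 0.889 and b = 0.68·2.7778 = 1.889.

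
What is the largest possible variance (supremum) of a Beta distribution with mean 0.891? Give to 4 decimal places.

0.0971

Var = μ(1−μ)/(α+β+1), which approaches μ(1−μ) as α+β → 0.
So the supremum is μ(1−μ) = 0.891×0.109 = 0.0971.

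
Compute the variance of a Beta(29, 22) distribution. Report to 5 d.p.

0.00472

α+β = 51 and αβ = 638, so Var = αβ/[(α+β)²(α+β+1)] = 638/135252 = 0.00472.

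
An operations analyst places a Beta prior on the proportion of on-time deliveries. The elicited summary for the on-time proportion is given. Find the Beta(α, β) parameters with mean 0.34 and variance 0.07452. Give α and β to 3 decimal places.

α = 0.684, β = 1.327

Write ν = α+β; then α = μν and Var = μ(1−μ)/(ν+1).
ν = μ(1−μ)/Var − 1 = 0.2244/0.07452 − 1 = 2.0113.
α = 0.34·2.0113 = 0.684, β = 0.66·2.0113 = 1.327.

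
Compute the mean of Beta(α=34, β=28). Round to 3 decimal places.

The Beta mean is α/(α+β) = 34/(34+28) = 0.548.

0.548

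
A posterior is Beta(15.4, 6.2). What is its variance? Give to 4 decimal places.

0.0091

Var = αβ/[(α+β)²(α+β+1)] = (15.4×6.2)/(21.6²×22.6) = 95.48/10544.256 = 0.0091.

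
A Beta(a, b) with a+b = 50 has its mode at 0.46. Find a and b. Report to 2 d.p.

Mode = (a−1)/(κ−2) with κ = a+b, so a−1 = 0.46·48 = 22.08.
a = 23.08; b = κ − a = 26.92.

a = 23.08, b = 26.92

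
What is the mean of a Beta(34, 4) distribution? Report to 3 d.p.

E[X] = α/(α+β) = 34/38 = 0.895.

0.895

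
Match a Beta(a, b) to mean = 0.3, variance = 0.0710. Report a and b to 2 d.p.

By moment matching, a+b = μ(1−μ)/σ² − 1 = (0.3·0.7)/0.0710 − 1 = 2.9577 − 1 = 1.9577.
Since a/(a+b) = μ, a = 0.3·1.9577 = 0.59 and b = 0.7·1.9577 = 1.37.

a = 0.59, b = 1.37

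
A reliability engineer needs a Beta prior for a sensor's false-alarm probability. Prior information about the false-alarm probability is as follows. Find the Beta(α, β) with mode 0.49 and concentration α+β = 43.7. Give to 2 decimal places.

Since the density peak of Beta(α,β) is at (α−1)/(α+β−2),
α = 1 + 0.49(43.7−2) = 21.43 and β = 43.7 − 21.43 = 22.27.

α = 21.43, β = 22.27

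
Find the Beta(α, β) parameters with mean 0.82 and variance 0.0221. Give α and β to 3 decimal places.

Let s = α+β. The Beta variance is μ(1−μ)/(s+1).
So s+1 = μ(1−μ)/σ² = (0.82×0.18)/0.0221 = 0.1476/0.0221 = 6.6787, giving s = 5.6787.
Then α = μs = 0.82×5.6787 = 4.657 and β = (1−μ)s = 0.18×5.6787 = 1.022.

α = 4.657, β = 1.022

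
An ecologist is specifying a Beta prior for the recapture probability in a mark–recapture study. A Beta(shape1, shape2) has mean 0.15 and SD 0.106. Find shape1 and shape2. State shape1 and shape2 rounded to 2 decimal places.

shape1 = 1.55, shape2 = 8.80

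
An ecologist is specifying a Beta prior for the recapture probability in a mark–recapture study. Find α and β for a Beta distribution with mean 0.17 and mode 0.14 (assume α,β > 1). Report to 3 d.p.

Let s = α+β. Mean gives α = μs = 0.17s; mode gives (α−1)/(s−2) = 0.14.
Substituting: 0.17s − 1 = 0.14(s−2) = 0.14s − 0.28, so 0.03s = 0.72 and s = 24.0000.
Then α = 0.17×24.0000 = 4.080 and β = s−α = 19.920.

α = 4.080, β = 19.920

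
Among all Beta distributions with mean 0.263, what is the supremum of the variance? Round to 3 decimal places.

0.194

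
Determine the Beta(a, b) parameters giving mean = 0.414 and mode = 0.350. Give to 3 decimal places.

a = 1.941, b = 2.747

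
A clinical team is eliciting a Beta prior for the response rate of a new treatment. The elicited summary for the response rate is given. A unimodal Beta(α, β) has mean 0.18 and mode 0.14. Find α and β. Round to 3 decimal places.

α = 3.240, β = 14.760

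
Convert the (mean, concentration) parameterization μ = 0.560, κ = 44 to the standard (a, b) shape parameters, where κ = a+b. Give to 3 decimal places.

a = μκ = 0.560×44 = 24.640 and b = (1−μ)κ = 0.440×44 = 19.360.

a = 24.640, b = 19.360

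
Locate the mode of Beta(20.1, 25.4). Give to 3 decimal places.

0.439

With α,β > 1, mode = (α−1)/(α+β−2) = 19.1/43.5 = 0.439.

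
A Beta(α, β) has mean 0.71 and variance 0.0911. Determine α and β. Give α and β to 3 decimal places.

By moment matching, α+β = μ(1−μ)/σ² − 1 = (0.71·0.29)/0.0911 − 1 = 2.2602 − 1 = 1.2602.
Since α/(α+β) = μ, α = 0.71·1.2602 = 0.895 and β = 0.29·1.2602 = 0.365.

α = 0.895, β = 0.365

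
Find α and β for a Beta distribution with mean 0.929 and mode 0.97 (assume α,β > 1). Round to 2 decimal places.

Let s = α+β. Mean gives α = μs = 0.929s; mode gives (α−1)/(s−2) = 0.97.
Substituting: 0.929s − 1 = 0.97(s−2) = 0.97s − 1.94, so -0.041s = -0.94 and s = 22.9268.
Then α = 0.929×22.9268 = 21.30 and β = s−α = 1.63.

α = 21.30, β = 1.63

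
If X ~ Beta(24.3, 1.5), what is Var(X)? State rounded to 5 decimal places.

μ = 24.3/25.8 = 0.941860; Var = μ(1−μ)/(α+β+1) = 0.0547593/26.8 = 0.00204.

0.00204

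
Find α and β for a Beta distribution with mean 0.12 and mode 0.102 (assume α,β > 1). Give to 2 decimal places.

Let s = α+β. Mean gives α = μs = 0.12s; mode gives (α−1)/(s−2) = 0.102.
Substituting: 0.12s − 1 = 0.102(s−2) = 0.102s − 0.204, so 0.018s = 0.796 and s = 44.2222.
Then α = 0.12×44.2222 = 5.31 and β = s−α = 38.92.

α = 5.31, β = 38.92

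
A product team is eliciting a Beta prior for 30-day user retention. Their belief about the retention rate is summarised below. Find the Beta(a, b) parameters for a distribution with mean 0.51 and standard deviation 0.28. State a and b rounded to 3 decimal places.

a = 1.116, b = 1.072

Variance = 0.28² = 0.0784. The moment-matching identity a+b = μ(1−μ)/Var − 1 gives
a+b = 0.2499/0.0784 − 1 = 2.1875, so a = μ·2.1875 = 1.116 and b = (1−μ)·2.1875 = 1.072.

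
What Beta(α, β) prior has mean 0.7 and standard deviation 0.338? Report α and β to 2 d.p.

α = 0.59, β = 0.25

σ² = 0.338² = 0.114244.
With s = α+β, Var = μ(1−μ)/(s+1), so s+1 = (0.7×0.3)/0.114244 = 1.8382 and s = 0.8382.
α = μs = 0.59, β = (1−μ)s = 0.25.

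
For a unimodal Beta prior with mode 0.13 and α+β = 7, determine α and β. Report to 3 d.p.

α = 1.650, β = 5.350

Mode = (α−1)/(κ−2) with κ = α+β, so α−1 = 0.13·5 = 0.650.
α = 1.650; β = κ − α = 5.350.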